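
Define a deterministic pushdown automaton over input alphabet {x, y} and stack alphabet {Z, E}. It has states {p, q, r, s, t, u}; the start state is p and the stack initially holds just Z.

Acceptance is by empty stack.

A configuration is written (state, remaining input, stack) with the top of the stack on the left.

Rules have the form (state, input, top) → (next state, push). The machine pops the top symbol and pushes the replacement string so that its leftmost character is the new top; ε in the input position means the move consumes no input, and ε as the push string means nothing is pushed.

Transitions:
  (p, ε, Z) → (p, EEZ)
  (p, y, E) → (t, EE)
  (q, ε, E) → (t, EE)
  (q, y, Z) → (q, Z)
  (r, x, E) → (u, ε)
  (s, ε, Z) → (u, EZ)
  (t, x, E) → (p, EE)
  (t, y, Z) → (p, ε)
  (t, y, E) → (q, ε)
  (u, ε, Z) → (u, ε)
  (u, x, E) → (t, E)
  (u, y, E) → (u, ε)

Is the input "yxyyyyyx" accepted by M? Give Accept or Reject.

(p, yxyyyyyx, Z)
  ε-move, top Z: go to p, push EEZ → (p, yxyyyyyx, EEZ)
  read y, top E: go to t, push EE → (t, xyyyyyx, EEEZ)
  read x, top E: go to p, push EE → (p, yyyyyx, EEEEZ)
  read y, top E: go to t, push EE → (t, yyyyx, EEEEEZ)
  read y, top E: go to q, push ε → (q, yyyx, EEEEZ)
  ε-move, top E: go to t, push EE → (t, yyyx, EEEEEZ)
  read y, top E: go to q, push ε → (q, yyx, EEEEZ)
  ε-move, top E: go to t, push EE → (t, yyx, EEEEEZ)
  read y, top E: go to q, push ε → (q, yx, EEEEZ)
  ε-move, top E: go to t, push EE → (t, yx, EEEEEZ)
  read y, top E: go to q, push ε → (q, x, EEEEZ)
  ε-move, top E: go to t, push EE → (t, x, EEEEEZ)
  read x, top E: go to p, push EE → (p, ε, EEEEEEZ)
All input consumed; stack is EEEEEEZ, not empty, and no further ε-move applies.

Reject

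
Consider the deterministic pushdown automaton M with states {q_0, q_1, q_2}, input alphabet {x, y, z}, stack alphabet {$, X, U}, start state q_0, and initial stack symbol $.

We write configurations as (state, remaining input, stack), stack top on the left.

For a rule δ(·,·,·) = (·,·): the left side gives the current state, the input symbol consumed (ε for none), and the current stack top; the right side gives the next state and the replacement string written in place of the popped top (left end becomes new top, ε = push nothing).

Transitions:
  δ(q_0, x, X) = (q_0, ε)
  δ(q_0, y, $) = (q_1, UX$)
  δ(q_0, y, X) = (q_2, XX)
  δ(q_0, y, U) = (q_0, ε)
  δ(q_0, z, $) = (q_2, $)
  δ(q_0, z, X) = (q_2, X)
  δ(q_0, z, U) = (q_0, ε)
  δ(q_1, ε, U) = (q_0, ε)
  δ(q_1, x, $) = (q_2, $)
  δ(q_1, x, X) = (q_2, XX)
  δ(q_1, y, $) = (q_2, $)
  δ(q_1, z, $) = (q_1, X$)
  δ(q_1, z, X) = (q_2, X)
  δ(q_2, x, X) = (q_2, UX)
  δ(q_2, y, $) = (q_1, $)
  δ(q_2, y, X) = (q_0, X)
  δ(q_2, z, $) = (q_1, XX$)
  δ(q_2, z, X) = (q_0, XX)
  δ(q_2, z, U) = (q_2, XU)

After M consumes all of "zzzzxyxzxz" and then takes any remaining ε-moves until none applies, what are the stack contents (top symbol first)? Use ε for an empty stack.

XUXUXXX$

(q_0, zzzzxyxzxz, $)
  read z, top $: go to q_2, push $ → (q_2, zzzxyxzxz, $)
  read z, top $: go to q_1, push XX$ → (q_1, zzxyxzxz, XX$)
  read z, top X: go to q_2, push X → (q_2, zxyxzxz, XX$)
  read z, top X: go to q_0, push XX → (q_0, xyxzxz, XXX$)
  read x, top X: go to q_0, push ε → (q_0, yxzxz, XX$)
  read y, top X: go to q_2, push XX → (q_2, xzxz, XXX$)
  read x, top X: go to q_2, push UX → (q_2, zxz, UXXX$)
  read z, top U: go to q_2, push XU → (q_2, xz, XUXXX$)
  read x, top X: go to q_2, push UX → (q_2, z, UXUXXX$)
  read z, top U: go to q_2, push XU → (q_2, ε, XUXUXXX$)
All input consumed in state q_2 with stack XUXUXXX$.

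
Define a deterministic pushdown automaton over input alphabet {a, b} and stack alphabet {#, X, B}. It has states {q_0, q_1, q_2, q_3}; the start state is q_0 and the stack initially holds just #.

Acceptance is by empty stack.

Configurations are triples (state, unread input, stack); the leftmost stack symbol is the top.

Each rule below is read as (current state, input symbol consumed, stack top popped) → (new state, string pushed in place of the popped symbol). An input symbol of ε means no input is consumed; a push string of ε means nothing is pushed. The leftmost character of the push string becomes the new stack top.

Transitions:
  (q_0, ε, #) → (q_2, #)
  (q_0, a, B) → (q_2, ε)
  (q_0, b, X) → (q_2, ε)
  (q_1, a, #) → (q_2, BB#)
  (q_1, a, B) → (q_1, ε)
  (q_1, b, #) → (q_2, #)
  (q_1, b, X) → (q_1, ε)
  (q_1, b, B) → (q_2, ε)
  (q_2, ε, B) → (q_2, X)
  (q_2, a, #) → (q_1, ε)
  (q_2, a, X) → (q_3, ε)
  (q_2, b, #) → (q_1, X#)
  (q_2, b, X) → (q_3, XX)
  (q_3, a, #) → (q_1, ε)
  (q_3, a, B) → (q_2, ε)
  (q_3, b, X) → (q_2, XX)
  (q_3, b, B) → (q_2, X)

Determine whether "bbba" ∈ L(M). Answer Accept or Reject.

(q_0, bbba, #) ⊢ (q_2, bbba, #) ⊢ (q_1, bba, X#) ⊢ (q_1, ba, #) ⊢ (q_2, a, #) ⊢ (q_1, ε, ε)
All input consumed and the stack is empty.

Accept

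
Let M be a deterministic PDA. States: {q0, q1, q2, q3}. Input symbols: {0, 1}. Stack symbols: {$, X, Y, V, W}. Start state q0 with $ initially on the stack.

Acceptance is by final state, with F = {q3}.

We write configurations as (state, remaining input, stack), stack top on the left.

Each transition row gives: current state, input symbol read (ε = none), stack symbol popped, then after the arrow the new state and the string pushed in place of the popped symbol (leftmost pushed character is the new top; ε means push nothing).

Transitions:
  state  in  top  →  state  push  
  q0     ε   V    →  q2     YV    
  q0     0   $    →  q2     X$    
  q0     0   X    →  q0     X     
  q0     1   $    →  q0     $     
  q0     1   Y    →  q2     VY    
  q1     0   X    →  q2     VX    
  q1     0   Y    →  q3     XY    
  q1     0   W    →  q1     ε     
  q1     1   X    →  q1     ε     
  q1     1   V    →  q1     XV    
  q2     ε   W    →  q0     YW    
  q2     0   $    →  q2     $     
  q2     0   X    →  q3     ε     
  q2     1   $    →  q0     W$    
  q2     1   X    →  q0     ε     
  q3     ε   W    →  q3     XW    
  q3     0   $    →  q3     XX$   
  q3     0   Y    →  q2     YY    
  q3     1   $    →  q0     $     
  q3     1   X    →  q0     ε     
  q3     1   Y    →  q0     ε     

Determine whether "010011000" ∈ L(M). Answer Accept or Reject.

Accept

(q0, 010011000, $)
  read 0, top $: go to q2, push X$ → (q2, 10011000, X$)
  read 1, top X: go to q0, push ε → (q0, 0011000, $)
  read 0, top $: go to q2, push X$ → (q2, 011000, X$)
  read 0, top X: go to q3, push ε → (q3, 11000, $)
  read 1, top $: go to q0, push $ → (q0, 1000, $)
  read 1, top $: go to q0, push $ → (q0, 000, $)
  read 0, top $: go to q2, push X$ → (q2, 00, X$)
  read 0, top X: go to q3, push ε → (q3, 0, $)
  read 0, top $: go to q3, push XX$ → (q3, ε, XX$)
All input consumed; state q3 ∈ F.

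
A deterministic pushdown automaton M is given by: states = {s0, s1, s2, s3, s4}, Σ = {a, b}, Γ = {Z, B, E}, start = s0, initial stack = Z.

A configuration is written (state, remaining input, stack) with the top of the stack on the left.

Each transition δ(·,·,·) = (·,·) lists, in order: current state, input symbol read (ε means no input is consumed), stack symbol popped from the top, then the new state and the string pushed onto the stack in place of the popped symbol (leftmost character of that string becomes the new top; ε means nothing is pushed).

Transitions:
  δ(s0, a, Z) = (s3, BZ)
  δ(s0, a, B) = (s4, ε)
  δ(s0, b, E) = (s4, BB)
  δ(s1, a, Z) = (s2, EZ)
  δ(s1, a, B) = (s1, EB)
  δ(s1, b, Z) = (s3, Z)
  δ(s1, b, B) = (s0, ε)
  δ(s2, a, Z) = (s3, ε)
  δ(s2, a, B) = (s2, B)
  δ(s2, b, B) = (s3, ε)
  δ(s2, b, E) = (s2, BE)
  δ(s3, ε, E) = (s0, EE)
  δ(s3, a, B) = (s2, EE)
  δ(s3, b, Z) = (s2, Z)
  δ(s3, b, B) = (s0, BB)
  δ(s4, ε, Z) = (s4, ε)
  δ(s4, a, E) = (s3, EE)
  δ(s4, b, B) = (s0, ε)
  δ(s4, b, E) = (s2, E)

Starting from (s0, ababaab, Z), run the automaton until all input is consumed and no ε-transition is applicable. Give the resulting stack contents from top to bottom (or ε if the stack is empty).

(s0, ababaab, Z)
  read a, top Z: go to s3, push BZ → (s3, babaab, BZ)
  read b, top B: go to s0, push BB → (s0, abaab, BBZ)
  read a, top B: go to s4, push ε → (s4, baab, BZ)
  read b, top B: go to s0, push ε → (s0, aab, Z)
  read a, top Z: go to s3, push BZ → (s3, ab, BZ)
  read a, top B: go to s2, push EE → (s2, b, EEZ)
  read b, top E: go to s2, push BE → (s2, ε, BEEZ)
All input consumed in state s2 with stack BEEZ.

BEEZ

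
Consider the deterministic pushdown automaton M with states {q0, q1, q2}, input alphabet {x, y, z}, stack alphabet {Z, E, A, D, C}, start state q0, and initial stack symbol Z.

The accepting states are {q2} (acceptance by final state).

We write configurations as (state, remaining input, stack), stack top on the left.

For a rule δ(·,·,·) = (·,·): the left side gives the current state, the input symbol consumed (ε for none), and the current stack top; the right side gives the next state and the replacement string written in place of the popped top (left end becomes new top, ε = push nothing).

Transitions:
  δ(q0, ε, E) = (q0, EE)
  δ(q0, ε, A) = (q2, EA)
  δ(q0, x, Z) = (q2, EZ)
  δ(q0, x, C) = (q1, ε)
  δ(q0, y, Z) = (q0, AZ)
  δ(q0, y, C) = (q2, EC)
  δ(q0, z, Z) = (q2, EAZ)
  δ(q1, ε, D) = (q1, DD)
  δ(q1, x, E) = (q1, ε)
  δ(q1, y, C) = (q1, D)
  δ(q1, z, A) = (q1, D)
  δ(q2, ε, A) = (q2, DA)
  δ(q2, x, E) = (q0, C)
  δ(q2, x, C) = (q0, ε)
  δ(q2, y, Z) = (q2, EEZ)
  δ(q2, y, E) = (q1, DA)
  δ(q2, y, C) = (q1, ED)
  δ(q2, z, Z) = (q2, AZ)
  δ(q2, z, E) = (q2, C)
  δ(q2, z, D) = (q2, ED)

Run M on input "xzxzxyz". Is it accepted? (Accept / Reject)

(q0, xzxzxyz, Z)
  read x, top Z: go to q2, push EZ → (q2, zxzxyz, EZ)
  read z, top E: go to q2, push C → (q2, xzxyz, CZ)
  read x, top C: go to q0, push ε → (q0, zxyz, Z)
  read z, top Z: go to q2, push EAZ → (q2, xyz, EAZ)
  read x, top E: go to q0, push C → (q0, yz, CAZ)
  read y, top C: go to q2, push EC → (q2, z, ECAZ)
  read z, top E: go to q2, push C → (q2, ε, CCAZ)
All input consumed; state q2 ∈ F.

Accept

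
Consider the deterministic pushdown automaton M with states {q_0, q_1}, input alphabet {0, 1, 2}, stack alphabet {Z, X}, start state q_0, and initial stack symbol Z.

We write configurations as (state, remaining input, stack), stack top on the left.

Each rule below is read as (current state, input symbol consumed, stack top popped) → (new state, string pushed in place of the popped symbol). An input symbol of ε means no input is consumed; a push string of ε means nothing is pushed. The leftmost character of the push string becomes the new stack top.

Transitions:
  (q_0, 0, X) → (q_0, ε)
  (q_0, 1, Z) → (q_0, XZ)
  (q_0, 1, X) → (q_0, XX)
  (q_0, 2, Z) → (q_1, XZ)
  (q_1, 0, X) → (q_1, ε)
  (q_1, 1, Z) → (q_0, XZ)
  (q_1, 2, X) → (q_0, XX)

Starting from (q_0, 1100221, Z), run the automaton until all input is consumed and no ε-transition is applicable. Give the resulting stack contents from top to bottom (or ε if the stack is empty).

(q_0, 1100221, Z)
  read 1, top Z: go to q_0, push XZ → (q_0, 100221, XZ)
  read 1, top X: go to q_0, push XX → (q_0, 00221, XXZ)
  read 0, top X: go to q_0, push ε → (q_0, 0221, XZ)
  read 0, top X: go to q_0, push ε → (q_0, 221, Z)
  read 2, top Z: go to q_1, push XZ → (q_1, 21, XZ)
  read 2, top X: go to q_0, push XX → (q_0, 1, XXZ)
  read 1, top X: go to q_0, push XX → (q_0, ε, XXXZ)
All input consumed in state q_0 with stack XXXZ.

XXXZ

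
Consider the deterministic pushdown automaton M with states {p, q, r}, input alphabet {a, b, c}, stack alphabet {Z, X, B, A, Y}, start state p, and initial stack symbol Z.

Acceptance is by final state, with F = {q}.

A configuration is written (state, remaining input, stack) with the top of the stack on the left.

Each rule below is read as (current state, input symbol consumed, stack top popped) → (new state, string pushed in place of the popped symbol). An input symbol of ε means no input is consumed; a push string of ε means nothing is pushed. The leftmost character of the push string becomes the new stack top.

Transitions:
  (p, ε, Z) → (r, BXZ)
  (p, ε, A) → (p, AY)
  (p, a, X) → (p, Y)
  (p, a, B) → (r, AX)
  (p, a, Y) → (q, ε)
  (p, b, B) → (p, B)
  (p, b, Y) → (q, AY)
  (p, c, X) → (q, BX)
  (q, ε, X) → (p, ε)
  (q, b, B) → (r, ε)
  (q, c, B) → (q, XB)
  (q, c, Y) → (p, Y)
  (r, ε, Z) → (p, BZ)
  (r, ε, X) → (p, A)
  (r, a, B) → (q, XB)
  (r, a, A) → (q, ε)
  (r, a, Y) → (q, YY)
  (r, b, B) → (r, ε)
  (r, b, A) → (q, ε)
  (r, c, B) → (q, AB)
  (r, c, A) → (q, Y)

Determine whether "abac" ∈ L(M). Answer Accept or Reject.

Accept

(p, abac, Z) ⊢ (r, abac, BXZ) ⊢ (q, bac, XBXZ) ⊢ (p, bac, BXZ) ⊢ (p, ac, BXZ) ⊢ (r, c, AXXZ) ⊢ (q, ε, YXXZ)
All input consumed; state q ∈ F.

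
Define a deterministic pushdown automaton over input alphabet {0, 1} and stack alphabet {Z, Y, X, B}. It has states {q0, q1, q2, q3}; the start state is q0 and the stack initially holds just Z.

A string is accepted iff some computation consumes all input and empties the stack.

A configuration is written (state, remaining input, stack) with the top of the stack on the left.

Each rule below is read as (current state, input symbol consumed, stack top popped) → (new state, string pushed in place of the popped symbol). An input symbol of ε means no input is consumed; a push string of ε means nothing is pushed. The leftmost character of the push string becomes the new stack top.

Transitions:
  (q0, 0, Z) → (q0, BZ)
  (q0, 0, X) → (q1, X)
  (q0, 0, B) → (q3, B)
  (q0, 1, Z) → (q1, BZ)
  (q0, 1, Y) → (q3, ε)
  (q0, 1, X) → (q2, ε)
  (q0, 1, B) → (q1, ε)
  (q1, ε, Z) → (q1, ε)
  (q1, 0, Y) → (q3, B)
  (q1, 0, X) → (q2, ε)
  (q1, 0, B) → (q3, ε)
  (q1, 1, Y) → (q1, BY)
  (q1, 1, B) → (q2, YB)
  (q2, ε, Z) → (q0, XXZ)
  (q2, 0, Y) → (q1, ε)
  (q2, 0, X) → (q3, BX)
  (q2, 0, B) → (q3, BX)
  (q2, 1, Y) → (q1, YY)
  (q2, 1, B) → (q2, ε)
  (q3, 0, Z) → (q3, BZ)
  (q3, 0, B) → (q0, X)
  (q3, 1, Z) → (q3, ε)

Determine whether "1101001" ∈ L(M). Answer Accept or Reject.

(q0, 1101001, Z) ⊢ (q1, 101001, BZ) ⊢ (q2, 01001, YBZ) ⊢ (q1, 1001, BZ) ⊢ (q2, 001, YBZ) ⊢ (q1, 01, BZ) ⊢ (q3, 1, Z) ⊢ (q3, ε, ε)
All input consumed and the stack is empty.

Accept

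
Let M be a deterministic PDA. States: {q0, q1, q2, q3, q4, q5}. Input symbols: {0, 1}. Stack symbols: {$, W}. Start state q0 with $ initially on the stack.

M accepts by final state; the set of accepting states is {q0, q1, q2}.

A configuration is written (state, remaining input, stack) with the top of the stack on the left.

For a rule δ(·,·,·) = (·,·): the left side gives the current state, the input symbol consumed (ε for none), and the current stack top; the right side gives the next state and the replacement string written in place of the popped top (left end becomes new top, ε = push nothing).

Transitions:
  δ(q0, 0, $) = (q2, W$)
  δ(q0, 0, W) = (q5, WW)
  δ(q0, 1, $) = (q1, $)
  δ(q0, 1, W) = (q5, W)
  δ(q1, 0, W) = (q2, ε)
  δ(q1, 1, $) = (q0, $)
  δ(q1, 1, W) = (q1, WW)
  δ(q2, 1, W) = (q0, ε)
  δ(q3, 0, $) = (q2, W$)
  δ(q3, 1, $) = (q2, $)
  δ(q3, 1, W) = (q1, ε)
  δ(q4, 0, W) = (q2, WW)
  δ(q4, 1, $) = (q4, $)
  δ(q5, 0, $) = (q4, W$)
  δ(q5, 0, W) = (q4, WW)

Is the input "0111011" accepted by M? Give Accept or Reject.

(q0, 0111011, $)
  read 0, top $: go to q2, push W$ → (q2, 111011, W$)
  read 1, top W: go to q0, push ε → (q0, 11011, $)
  read 1, top $: go to q1, push $ → (q1, 1011, $)
  read 1, top $: go to q0, push $ → (q0, 011, $)
  read 0, top $: go to q2, push W$ → (q2, 11, W$)
  read 1, top W: go to q0, push ε → (q0, 1, $)
  read 1, top $: go to q1, push $ → (q1, ε, $)
All input consumed; state q1 ∈ F.

Accept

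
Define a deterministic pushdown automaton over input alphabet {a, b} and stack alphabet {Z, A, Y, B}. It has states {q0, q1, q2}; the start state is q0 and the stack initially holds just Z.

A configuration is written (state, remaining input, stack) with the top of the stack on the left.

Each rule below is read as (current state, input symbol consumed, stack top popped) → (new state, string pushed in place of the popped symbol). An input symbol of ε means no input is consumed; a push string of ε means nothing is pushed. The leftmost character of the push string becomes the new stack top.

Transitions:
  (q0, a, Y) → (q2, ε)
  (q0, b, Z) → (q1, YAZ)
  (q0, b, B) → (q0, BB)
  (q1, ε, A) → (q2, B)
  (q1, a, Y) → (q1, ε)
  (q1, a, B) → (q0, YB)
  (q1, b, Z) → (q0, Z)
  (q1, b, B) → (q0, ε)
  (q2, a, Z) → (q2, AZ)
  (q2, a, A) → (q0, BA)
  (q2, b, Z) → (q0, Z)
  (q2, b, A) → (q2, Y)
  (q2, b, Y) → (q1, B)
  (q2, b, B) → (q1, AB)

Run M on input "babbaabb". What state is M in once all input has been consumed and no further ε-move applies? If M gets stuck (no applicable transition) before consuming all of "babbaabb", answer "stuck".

stuck

(q0, babbaabb, Z) ⊢ (q1, abbaabb, YAZ) ⊢ (q1, bbaabb, AZ) ⊢ (q2, bbaabb, BZ) ⊢ (q1, baabb, ABZ) ⊢ (q2, baabb, BBZ) ⊢ (q1, aabb, ABBZ) ⊢ (q2, aabb, BBBZ)
No transition for (q2, a, top B); M blocks with input aabb remaining.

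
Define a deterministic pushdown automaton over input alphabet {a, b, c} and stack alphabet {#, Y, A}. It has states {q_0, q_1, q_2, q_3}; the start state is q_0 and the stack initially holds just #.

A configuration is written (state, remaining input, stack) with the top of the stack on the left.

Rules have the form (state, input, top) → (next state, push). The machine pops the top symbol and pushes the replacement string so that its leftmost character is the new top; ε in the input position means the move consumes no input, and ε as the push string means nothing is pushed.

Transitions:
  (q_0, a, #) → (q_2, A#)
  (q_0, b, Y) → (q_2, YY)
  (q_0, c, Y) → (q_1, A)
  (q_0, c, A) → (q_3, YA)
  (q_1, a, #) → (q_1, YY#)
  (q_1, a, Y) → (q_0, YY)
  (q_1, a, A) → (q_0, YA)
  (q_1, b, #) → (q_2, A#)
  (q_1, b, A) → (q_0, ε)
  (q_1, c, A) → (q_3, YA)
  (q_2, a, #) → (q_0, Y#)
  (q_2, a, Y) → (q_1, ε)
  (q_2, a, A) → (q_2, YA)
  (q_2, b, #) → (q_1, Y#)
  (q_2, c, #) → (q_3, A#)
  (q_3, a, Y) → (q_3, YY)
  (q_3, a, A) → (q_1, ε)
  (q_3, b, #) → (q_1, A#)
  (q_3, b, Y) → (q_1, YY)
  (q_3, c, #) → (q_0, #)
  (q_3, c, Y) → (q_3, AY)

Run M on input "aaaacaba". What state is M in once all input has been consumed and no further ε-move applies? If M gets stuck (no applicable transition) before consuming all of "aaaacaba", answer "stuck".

q_1

(q_0, aaaacaba, #) ⊢ (q_2, aaacaba, A#) ⊢ (q_2, aacaba, YA#) ⊢ (q_1, acaba, A#) ⊢ (q_0, caba, YA#) ⊢ (q_1, aba, AA#) ⊢ (q_0, ba, YAA#) ⊢ (q_2, a, YYAA#) ⊢ (q_1, ε, YAA#)
All input consumed; M is in state q_1.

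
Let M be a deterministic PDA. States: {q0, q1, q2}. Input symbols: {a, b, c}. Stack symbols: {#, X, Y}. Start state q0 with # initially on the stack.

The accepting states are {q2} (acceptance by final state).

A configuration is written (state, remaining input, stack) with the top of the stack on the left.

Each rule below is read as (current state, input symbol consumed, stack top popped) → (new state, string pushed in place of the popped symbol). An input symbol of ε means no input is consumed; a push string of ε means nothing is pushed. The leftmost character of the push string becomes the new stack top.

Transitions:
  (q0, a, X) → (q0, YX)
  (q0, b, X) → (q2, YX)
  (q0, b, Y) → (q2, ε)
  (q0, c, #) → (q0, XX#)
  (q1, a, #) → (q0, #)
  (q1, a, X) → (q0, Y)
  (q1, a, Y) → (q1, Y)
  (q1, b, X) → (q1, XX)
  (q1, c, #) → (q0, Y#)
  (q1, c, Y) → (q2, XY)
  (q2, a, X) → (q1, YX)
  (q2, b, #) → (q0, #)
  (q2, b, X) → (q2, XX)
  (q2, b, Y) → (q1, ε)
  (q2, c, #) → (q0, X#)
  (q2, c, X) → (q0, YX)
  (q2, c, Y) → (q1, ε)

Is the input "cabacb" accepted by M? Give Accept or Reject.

Accept

(q0, cabacb, #)
  read c, top #: go to q0, push XX# → (q0, abacb, XX#)
  read a, top X: go to q0, push YX → (q0, bacb, YXX#)
  read b, top Y: go to q2, push ε → (q2, acb, XX#)
  read a, top X: go to q1, push YX → (q1, cb, YXX#)
  read c, top Y: go to q2, push XY → (q2, b, XYXX#)
  read b, top X: go to q2, push XX → (q2, ε, XXYXX#)
All input consumed; state q2 ∈ F.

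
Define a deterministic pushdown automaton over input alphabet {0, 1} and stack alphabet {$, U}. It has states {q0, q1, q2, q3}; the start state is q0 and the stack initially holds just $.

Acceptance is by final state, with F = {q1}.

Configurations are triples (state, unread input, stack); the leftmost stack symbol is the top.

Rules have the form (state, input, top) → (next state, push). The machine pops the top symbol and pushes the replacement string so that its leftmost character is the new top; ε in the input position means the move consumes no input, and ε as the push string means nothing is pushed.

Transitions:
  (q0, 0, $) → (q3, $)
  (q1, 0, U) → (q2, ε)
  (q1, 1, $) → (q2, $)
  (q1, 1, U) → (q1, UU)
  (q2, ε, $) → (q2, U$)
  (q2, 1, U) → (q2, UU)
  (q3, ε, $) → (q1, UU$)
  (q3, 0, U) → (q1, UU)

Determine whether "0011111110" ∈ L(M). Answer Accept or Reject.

(q0, 0011111110, $)
  read 0, top $: go to q3, push $ → (q3, 011111110, $)
  ε-move, top $: go to q1, push UU$ → (q1, 011111110, UU$)
  read 0, top U: go to q2, push ε → (q2, 11111110, U$)
  read 1, top U: go to q2, push UU → (q2, 1111110, UU$)
  read 1, top U: go to q2, push UU → (q2, 111110, UUU$)
  read 1, top U: go to q2, push UU → (q2, 11110, UUUU$)
  read 1, top U: go to q2, push UU → (q2, 1110, UUUUU$)
  read 1, top U: go to q2, push UU → (q2, 110, UUUUUU$)
  read 1, top U: go to q2, push UU → (q2, 10, UUUUUUU$)
  read 1, top U: go to q2, push UU → (q2, 0, UUUUUUUU$)
No transition applies at (q2, 0, UUUUUUUU$); input not fully consumed.

Reject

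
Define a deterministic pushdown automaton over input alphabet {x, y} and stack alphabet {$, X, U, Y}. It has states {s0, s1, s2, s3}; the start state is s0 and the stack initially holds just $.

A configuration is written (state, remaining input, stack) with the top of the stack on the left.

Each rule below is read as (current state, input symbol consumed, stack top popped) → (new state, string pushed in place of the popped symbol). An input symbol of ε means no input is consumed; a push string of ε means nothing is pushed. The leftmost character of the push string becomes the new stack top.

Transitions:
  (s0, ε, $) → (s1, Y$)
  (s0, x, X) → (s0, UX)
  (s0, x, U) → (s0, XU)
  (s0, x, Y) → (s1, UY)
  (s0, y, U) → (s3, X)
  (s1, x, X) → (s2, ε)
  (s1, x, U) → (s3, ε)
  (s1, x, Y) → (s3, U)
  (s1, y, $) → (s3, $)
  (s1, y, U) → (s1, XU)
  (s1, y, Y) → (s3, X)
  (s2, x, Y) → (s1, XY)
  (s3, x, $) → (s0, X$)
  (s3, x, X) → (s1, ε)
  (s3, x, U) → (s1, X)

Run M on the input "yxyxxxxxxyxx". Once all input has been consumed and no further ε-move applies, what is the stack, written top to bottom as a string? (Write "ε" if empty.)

UXUX$

(s0, yxyxxxxxxyxx, $)
  ε-move, top $: go to s1, push Y$ → (s1, yxyxxxxxxyxx, Y$)
  read y, top Y: go to s3, push X → (s3, xyxxxxxxyxx, X$)
  read x, top X: go to s1, push ε → (s1, yxxxxxxyxx, $)
  read y, top $: go to s3, push $ → (s3, xxxxxxyxx, $)
  read x, top $: go to s0, push X$ → (s0, xxxxxyxx, X$)
  read x, top X: go to s0, push UX → (s0, xxxxyxx, UX$)
  read x, top U: go to s0, push XU → (s0, xxxyxx, XUX$)
  read x, top X: go to s0, push UX → (s0, xxyxx, UXUX$)
  read x, top U: go to s0, push XU → (s0, xyxx, XUXUX$)
  read x, top X: go to s0, push UX → (s0, yxx, UXUXUX$)
  read y, top U: go to s3, push X → (s3, xx, XXUXUX$)
  read x, top X: go to s1, push ε → (s1, x, XUXUX$)
  read x, top X: go to s2, push ε → (s2, ε, UXUX$)
All input consumed in state s2 with stack UXUX$.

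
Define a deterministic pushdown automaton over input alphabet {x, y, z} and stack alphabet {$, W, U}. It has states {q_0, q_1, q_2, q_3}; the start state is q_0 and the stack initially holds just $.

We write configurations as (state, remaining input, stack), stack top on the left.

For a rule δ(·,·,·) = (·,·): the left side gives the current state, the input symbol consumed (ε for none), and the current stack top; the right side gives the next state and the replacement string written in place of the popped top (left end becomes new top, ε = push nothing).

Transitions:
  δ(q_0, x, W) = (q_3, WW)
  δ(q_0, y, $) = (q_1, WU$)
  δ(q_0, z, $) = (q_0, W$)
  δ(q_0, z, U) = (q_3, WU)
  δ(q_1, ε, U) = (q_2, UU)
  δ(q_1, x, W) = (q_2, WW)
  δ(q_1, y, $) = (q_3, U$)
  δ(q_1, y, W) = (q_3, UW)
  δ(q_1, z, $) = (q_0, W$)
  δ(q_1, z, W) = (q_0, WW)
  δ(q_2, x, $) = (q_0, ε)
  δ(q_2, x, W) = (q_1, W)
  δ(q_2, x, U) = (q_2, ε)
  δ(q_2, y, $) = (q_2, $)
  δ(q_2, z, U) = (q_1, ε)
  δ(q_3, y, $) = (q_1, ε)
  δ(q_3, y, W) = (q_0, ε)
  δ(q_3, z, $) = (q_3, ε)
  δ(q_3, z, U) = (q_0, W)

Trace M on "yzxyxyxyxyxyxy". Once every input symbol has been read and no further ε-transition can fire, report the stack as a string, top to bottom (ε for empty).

(q_0, yzxyxyxyxyxyxy, $) ⊢ (q_1, zxyxyxyxyxyxy, WU$) ⊢ (q_0, xyxyxyxyxyxy, WWU$) ⊢ (q_3, yxyxyxyxyxy, WWWU$) ⊢ (q_0, xyxyxyxyxy, WWU$) ⊢ (q_3, yxyxyxyxy, WWWU$) ⊢ (q_0, xyxyxyxy, WWU$) ⊢ (q_3, yxyxyxy, WWWU$) ⊢ (q_0, xyxyxy, WWU$) ⊢ (q_3, yxyxy, WWWU$) ⊢ (q_0, xyxy, WWU$) ⊢ (q_3, yxy, WWWU$) ⊢ (q_0, xy, WWU$) ⊢ (q_3, y, WWWU$) ⊢ (q_0, ε, WWU$)
All input consumed in state q_0 with stack WWU$.

WWU$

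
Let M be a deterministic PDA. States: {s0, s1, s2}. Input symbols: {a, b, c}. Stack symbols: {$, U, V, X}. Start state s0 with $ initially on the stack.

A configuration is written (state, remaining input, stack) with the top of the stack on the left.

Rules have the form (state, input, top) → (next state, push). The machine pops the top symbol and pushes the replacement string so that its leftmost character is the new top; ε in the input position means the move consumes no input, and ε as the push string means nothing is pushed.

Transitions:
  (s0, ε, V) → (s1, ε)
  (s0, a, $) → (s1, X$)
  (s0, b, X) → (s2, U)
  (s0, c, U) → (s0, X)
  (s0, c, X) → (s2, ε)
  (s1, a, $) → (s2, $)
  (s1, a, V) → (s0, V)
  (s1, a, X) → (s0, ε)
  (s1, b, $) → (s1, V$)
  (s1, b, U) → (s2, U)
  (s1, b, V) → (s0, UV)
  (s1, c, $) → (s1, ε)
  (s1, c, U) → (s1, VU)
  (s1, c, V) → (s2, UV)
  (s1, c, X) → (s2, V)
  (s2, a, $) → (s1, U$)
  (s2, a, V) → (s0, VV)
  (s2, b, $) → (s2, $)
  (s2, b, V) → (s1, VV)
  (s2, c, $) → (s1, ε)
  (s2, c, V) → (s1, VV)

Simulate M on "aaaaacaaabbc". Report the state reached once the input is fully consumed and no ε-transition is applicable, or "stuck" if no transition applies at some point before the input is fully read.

(s0, aaaaacaaabbc, $) ⊢ (s1, aaaacaaabbc, X$) ⊢ (s0, aaacaaabbc, $) ⊢ (s1, aacaaabbc, X$) ⊢ (s0, acaaabbc, $) ⊢ (s1, caaabbc, X$) ⊢ (s2, aaabbc, V$) ⊢ (s0, aabbc, VV$) ⊢ (s1, aabbc, V$) ⊢ (s0, abbc, V$) ⊢ (s1, abbc, $) ⊢ (s2, bbc, $) ⊢ (s2, bc, $) ⊢ (s2, c, $) ⊢ (s1, ε, ε)
All input consumed; M is in state s1.

s1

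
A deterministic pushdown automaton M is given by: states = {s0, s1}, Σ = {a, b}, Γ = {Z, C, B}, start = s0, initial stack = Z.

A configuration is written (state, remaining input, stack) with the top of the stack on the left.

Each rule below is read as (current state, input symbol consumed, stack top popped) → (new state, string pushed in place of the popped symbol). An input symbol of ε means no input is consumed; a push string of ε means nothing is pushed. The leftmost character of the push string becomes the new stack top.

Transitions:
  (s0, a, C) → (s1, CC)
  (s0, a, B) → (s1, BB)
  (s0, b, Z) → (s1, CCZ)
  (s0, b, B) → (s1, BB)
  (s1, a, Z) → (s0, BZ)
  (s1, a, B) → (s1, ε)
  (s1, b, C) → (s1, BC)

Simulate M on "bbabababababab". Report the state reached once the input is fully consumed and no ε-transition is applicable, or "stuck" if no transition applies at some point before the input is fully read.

s1

(s0, bbabababababab, Z)
  read b, top Z: go to s1, push CCZ → (s1, babababababab, CCZ)
  read b, top C: go to s1, push BC → (s1, abababababab, BCCZ)
  read a, top B: go to s1, push ε → (s1, bababababab, CCZ)
  read b, top C: go to s1, push BC → (s1, ababababab, BCCZ)
  read a, top B: go to s1, push ε → (s1, babababab, CCZ)
  read b, top C: go to s1, push BC → (s1, abababab, BCCZ)
  read a, top B: go to s1, push ε → (s1, bababab, CCZ)
  read b, top C: go to s1, push BC → (s1, ababab, BCCZ)
  read a, top B: go to s1, push ε → (s1, babab, CCZ)
  read b, top C: go to s1, push BC → (s1, abab, BCCZ)
  read a, top B: go to s1, push ε → (s1, bab, CCZ)
  read b, top C: go to s1, push BC → (s1, ab, BCCZ)
  read a, top B: go to s1, push ε → (s1, b, CCZ)
  read b, top C: go to s1, push BC → (s1, ε, BCCZ)
All input consumed; M is in state s1.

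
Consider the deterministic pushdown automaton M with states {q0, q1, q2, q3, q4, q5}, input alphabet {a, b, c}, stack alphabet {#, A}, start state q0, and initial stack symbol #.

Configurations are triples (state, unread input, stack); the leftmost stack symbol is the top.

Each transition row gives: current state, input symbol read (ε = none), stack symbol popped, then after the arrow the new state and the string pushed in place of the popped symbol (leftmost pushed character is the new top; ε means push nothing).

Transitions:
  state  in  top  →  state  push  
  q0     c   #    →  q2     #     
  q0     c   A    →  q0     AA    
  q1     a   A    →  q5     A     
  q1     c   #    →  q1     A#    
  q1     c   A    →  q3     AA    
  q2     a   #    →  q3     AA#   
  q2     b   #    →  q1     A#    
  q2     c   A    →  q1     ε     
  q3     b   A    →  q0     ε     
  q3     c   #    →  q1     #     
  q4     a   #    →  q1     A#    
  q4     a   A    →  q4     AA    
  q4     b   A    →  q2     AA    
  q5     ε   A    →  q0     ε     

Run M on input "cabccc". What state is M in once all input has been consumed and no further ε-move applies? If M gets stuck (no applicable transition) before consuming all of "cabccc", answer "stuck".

q0

(q0, cabccc, #)
  read c, top #: go to q2, push # → (q2, abccc, #)
  read a, top #: go to q3, push AA# → (q3, bccc, AA#)
  read b, top A: go to q0, push ε → (q0, ccc, A#)
  read c, top A: go to q0, push AA → (q0, cc, AA#)
  read c, top A: go to q0, push AA → (q0, c, AAA#)
  read c, top A: go to q0, push AA → (q0, ε, AAAA#)
All input consumed; M is in state q0.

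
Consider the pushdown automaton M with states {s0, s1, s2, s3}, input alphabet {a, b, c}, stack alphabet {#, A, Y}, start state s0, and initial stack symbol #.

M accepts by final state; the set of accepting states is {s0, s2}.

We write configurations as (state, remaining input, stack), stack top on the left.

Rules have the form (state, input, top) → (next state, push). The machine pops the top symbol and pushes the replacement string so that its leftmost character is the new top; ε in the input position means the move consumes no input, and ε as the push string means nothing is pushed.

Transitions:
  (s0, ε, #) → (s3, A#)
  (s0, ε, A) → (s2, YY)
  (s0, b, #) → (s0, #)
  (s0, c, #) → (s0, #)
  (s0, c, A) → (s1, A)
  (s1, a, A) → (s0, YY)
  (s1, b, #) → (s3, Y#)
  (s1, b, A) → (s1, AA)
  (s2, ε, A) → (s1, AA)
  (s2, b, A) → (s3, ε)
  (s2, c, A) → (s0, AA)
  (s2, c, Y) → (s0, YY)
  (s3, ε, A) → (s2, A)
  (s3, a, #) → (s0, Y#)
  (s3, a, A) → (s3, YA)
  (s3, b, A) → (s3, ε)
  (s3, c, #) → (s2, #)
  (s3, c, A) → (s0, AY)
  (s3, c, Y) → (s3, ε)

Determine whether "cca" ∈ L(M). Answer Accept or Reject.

One accepting computation: (s0, cca, #) ⊢ (s3, cca, A#) ⊢ (s0, ca, AY#) ⊢ (s1, a, AY#) ⊢ (s0, ε, YYY#)
All input consumed and state s0 ∈ F.

Accept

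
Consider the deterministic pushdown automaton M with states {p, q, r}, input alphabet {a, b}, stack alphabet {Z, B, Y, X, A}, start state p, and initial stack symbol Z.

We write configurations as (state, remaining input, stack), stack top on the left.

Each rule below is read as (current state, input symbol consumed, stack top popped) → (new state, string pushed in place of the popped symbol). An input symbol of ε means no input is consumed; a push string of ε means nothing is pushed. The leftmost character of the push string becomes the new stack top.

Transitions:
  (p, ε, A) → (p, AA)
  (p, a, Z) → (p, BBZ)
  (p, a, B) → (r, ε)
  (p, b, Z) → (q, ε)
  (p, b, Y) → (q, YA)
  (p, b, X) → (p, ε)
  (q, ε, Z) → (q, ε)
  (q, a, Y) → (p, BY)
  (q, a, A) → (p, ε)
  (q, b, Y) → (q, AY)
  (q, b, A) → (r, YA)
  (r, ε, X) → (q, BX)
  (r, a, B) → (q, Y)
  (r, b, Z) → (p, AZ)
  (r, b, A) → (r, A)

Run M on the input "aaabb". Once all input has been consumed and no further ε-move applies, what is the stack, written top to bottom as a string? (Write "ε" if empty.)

YAYZ

(p, aaabb, Z)
  read a, top Z: go to p, push BBZ → (p, aabb, BBZ)
  read a, top B: go to r, push ε → (r, abb, BZ)
  read a, top B: go to q, push Y → (q, bb, YZ)
  read b, top Y: go to q, push AY → (q, b, AYZ)
  read b, top A: go to r, push YA → (r, ε, YAYZ)
All input consumed in state r with stack YAYZ.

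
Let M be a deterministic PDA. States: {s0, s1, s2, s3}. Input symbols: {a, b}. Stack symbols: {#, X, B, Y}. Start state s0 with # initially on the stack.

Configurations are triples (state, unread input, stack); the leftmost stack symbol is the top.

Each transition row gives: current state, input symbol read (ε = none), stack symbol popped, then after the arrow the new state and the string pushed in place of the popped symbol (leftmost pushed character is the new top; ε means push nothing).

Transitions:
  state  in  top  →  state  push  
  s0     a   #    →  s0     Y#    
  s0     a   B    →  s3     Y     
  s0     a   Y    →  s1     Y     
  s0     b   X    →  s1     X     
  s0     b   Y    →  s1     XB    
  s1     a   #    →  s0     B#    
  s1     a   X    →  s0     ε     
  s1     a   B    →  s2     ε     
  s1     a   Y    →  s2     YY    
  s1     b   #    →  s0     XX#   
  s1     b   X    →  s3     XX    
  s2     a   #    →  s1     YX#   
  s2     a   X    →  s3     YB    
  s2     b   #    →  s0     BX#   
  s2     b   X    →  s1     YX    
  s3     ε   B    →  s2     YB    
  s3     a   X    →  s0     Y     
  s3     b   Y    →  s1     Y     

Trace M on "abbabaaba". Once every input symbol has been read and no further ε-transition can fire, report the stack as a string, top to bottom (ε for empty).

(s0, abbabaaba, #)
  read a, top #: go to s0, push Y# → (s0, bbabaaba, Y#)
  read b, top Y: go to s1, push XB → (s1, babaaba, XB#)
  read b, top X: go to s3, push XX → (s3, abaaba, XXB#)
  read a, top X: go to s0, push Y → (s0, baaba, YXB#)
  read b, top Y: go to s1, push XB → (s1, aaba, XBXB#)
  read a, top X: go to s0, push ε → (s0, aba, BXB#)
  read a, top B: go to s3, push Y → (s3, ba, YXB#)
  read b, top Y: go to s1, push Y → (s1, a, YXB#)
  read a, top Y: go to s2, push YY → (s2, ε, YYXB#)
All input consumed in state s2 with stack YYXB#.

YYXB#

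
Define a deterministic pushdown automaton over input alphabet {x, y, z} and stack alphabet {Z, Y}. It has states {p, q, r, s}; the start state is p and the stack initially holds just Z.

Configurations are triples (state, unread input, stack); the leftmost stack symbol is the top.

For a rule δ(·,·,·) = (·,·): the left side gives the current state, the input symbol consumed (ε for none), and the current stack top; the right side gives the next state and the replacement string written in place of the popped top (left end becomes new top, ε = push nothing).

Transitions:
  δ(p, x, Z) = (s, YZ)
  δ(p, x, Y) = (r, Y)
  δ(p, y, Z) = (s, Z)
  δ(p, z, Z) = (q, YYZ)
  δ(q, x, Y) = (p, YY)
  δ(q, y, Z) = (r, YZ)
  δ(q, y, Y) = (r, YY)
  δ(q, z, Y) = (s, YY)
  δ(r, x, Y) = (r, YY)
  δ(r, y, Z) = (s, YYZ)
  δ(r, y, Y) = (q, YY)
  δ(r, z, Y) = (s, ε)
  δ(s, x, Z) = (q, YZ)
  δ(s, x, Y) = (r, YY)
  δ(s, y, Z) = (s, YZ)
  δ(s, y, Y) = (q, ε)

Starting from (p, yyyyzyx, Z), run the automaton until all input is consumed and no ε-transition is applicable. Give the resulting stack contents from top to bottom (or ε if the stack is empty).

(p, yyyyzyx, Z) ⊢ (s, yyyzyx, Z) ⊢ (s, yyzyx, YZ) ⊢ (q, yzyx, Z) ⊢ (r, zyx, YZ) ⊢ (s, yx, Z) ⊢ (s, x, YZ) ⊢ (r, ε, YYZ)
All input consumed in state r with stack YYZ.

YYZ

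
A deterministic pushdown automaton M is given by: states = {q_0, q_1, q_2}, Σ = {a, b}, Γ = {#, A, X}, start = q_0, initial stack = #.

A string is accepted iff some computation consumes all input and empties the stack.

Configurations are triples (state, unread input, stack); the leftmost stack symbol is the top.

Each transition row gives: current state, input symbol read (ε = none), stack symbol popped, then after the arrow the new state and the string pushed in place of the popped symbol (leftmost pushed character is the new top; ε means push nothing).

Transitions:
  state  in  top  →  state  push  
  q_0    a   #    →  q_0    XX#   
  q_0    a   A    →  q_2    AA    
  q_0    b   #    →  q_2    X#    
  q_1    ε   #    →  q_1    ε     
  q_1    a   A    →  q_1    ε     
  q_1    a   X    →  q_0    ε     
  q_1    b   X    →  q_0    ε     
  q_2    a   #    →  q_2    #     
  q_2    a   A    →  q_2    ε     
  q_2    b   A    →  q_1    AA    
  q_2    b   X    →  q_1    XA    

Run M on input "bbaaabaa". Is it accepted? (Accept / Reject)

(q_0, bbaaabaa, #)
  read b, top #: go to q_2, push X# → (q_2, baaabaa, X#)
  read b, top X: go to q_1, push XA → (q_1, aaabaa, XA#)
  read a, top X: go to q_0, push ε → (q_0, aabaa, A#)
  read a, top A: go to q_2, push AA → (q_2, abaa, AA#)
  read a, top A: go to q_2, push ε → (q_2, baa, A#)
  read b, top A: go to q_1, push AA → (q_1, aa, AA#)
  read a, top A: go to q_1, push ε → (q_1, a, A#)
  read a, top A: go to q_1, push ε → (q_1, ε, #)
  ε-move, top #: go to q_1, push ε → (q_1, ε, ε)
All input consumed and the stack is empty.

Accept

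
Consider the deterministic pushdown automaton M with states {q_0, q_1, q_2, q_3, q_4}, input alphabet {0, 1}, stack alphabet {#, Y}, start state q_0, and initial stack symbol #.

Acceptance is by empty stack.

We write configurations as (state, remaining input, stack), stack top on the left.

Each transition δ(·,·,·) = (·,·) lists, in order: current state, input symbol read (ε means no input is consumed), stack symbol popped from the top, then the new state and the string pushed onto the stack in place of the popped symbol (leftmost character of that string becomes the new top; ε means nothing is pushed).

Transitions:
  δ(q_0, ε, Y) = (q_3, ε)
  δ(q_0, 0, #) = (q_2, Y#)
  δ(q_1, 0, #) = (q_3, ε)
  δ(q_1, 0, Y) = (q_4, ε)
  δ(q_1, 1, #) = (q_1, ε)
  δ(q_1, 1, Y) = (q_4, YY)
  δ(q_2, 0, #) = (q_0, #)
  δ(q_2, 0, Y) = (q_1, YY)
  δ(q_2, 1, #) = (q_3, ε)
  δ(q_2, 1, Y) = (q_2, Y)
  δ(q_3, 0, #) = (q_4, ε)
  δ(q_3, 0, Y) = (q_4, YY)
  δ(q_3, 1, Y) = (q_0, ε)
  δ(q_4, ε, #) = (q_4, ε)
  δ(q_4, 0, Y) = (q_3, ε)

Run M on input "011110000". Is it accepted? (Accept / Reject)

(q_0, 011110000, #)
  read 0, top #: go to q_2, push Y# → (q_2, 11110000, Y#)
  read 1, top Y: go to q_2, push Y → (q_2, 1110000, Y#)
  read 1, top Y: go to q_2, push Y → (q_2, 110000, Y#)
  read 1, top Y: go to q_2, push Y → (q_2, 10000, Y#)
  read 1, top Y: go to q_2, push Y → (q_2, 0000, Y#)
  read 0, top Y: go to q_1, push YY → (q_1, 000, YY#)
  read 0, top Y: go to q_4, push ε → (q_4, 00, Y#)
  read 0, top Y: go to q_3, push ε → (q_3, 0, #)
  read 0, top #: go to q_4, push ε → (q_4, ε, ε)
All input consumed and the stack is empty.

Accept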